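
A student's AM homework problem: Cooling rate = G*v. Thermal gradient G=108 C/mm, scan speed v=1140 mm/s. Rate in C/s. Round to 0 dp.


CR = 108 * 1140 = 123120 C/s


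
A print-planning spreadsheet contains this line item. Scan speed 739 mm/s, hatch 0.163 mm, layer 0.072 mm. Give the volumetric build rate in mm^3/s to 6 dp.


Rate = 739 * 0.163 * 0.072 = 8.672904 mm^3/s


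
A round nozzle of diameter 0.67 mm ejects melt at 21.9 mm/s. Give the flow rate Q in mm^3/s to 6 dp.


A = pi*(0.67/2)^2 = 0.35256524 mm^2
Q = 0.35256524 * 21.9 = 7.721179 mm^3/s


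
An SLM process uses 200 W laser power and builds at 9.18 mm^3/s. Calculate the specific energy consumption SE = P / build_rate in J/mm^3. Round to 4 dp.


SE = 200 / 9.18 = 21.7865 J/mm^3


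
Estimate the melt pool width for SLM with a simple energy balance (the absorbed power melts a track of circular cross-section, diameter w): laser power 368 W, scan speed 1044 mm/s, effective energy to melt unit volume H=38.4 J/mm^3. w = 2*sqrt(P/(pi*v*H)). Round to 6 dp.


w = 2*sqrt(368/(pi*1044*38.4)) = 0.108109 mm


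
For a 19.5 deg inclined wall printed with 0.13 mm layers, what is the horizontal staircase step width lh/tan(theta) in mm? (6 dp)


step = 0.13 / tan(19.5) = 0.367109 mm


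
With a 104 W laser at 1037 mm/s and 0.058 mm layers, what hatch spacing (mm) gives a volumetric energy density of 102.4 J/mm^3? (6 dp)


h = 104 / (102.4*1037*0.058) = 0.016886 mm


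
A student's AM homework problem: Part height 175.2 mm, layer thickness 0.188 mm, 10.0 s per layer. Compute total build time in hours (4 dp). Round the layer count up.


Layers = ceil(175.2/0.188) = 932
t = 932 * 10.0 / 3600 = 2.5889 hrs


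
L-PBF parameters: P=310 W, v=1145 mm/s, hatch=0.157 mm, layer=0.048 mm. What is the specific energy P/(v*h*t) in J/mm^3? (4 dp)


Build rate = 1145 * 0.157 * 0.048 = 8.62872 mm^3/s
SE = 310 / 8.62872 = 35.9265 J/mm^3


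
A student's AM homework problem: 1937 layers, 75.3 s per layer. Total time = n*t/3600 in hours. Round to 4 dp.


t = 1937 * 75.3 / 3600 = 40.5156 hrs


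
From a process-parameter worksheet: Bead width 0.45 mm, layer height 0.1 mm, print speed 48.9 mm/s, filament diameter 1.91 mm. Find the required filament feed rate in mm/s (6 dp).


Q = 0.45 * 0.1 * 48.9 = 2.2005 mm^3/s
A_fil = pi*(1.91/2)^2 = 2.86521104 mm^2
v_feed = 2.2005 / 2.86521104 = 0.768006 mm/s


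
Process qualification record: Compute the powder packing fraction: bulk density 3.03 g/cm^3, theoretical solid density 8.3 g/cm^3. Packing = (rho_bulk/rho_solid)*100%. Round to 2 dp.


Packing = (3.03/8.3)*100 = 36.51 %


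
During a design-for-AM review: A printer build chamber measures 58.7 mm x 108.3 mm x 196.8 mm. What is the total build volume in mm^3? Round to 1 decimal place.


V = 58.7 * 108.3 * 196.8 = 1251098.9 mm^3


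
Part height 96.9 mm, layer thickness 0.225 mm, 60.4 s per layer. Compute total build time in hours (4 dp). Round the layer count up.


Layers = ceil(96.9/0.225) = 431
t = 431 * 60.4 / 3600 = 7.2312 hrs


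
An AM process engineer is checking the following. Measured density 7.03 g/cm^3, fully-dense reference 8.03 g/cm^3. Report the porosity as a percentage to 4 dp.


Porosity = (1-7.03/8.03)*100 = 12.4533 %


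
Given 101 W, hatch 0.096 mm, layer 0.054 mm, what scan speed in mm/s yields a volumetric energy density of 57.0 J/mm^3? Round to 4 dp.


v = 101 / (57.0*0.096*0.054) = 341.8075 mm/s


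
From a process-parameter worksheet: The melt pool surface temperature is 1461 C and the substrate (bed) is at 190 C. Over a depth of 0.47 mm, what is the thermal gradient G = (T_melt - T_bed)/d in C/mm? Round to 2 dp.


G = (1461-190)/0.47 = 2704.26 C/mm


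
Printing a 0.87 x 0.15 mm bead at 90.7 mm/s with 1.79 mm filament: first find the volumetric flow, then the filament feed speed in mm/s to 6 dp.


Q = 0.87 * 0.15 * 90.7 = 11.83635 mm^3/s
A_fil = pi*(1.79/2)^2 = 2.51649426 mm^2
v_feed = 11.83635 / 2.51649426 = 4.703508 mm/s


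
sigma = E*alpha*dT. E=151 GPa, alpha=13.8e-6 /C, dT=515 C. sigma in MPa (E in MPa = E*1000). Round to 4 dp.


sigma = 151*1000 * 13.8e-6 * 515 = 1073.157 MPa


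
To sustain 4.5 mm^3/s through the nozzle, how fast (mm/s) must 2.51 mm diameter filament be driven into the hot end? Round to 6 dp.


A = pi*(2.51/2)^2 = 4.948087
v = 4.5 / 4.948087 = 0.909442 mm/s


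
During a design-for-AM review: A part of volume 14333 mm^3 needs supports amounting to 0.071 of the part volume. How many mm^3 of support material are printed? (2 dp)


V_support = 14333 * 0.071 = 1017.64 mm^3


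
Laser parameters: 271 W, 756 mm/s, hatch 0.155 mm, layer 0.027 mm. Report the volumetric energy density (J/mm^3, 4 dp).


E = 271 / (756*0.155*0.027) = 85.6549 J/mm^3


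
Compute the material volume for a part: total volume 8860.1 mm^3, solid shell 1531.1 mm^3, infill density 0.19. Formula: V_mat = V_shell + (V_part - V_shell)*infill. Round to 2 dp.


V_infill = (8860.1 - 1531.1) * 0.19 = 1392.51
V_total = 1531.1 + 1392.51 = 2923.61 mm^3


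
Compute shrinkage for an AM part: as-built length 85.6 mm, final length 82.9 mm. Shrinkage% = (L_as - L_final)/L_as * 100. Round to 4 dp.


Shrinkage = ((85.6-82.9)/85.6)*100 = 3.1542 %


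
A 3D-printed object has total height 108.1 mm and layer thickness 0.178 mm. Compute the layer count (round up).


Layers = ceil(108.1/0.178) = 608


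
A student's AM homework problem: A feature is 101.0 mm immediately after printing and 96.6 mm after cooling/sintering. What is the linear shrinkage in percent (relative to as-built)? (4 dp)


Shrinkage = ((101.0-96.6)/101.0)*100 = 4.3564 %


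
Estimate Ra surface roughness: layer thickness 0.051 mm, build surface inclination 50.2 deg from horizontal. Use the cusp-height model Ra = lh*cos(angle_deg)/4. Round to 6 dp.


Ra = 0.051 * cos(50.2) / 4 = 0.008161 mm


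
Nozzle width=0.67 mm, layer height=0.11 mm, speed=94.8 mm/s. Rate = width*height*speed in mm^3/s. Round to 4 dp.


Rate = 0.67 * 0.11 * 94.8 = 6.9868 mm^3/s


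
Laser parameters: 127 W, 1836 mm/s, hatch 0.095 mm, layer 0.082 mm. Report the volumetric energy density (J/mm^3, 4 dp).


E = 127 / (1836*0.095*0.082) = 8.8796 J/mm^3


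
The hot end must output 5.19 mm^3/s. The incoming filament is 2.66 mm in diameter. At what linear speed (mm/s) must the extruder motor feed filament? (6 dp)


A = pi*(2.66/2)^2 = 5.557163
v = 5.19 / 5.557163 = 0.93393 mm/s


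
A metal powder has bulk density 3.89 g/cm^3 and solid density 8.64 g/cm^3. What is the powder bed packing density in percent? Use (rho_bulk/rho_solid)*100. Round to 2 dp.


Packing = (3.89/8.64)*100 = 45.02 %


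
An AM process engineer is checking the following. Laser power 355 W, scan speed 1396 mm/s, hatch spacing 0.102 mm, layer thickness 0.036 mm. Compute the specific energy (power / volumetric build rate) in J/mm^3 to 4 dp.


Build rate = 1396 * 0.102 * 0.036 = 5.126112 mm^3/s
SE = 355 / 5.126112 = 69.2533 J/mm^3


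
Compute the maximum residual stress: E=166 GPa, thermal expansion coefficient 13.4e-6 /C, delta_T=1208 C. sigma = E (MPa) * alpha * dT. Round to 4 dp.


sigma = 166*1000 * 13.4e-6 * 1208 = 2687.0752 MPa


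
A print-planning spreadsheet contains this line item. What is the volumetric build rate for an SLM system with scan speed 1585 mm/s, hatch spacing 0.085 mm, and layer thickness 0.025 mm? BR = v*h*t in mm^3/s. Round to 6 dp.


Rate = 1585 * 0.085 * 0.025 = 3.368125 mm^3/s


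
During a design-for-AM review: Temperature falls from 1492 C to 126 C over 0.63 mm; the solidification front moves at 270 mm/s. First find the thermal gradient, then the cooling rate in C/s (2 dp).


G = (1492-126)/0.63 = 2168.25396825 C/mm
CR = 2168.25396825 * 270 = 585428.57 C/s


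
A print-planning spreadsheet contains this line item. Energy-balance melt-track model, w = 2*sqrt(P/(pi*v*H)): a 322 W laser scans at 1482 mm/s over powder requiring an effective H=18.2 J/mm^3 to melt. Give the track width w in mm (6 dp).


w = 2*sqrt(322/(pi*1482*18.2)) = 0.123289 mm


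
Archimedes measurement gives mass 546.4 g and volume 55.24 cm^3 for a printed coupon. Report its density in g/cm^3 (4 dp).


rho = 546.4 / 55.24 = 9.8914 g/cm^3


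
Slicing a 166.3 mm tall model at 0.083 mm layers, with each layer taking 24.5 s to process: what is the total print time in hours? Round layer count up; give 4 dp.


Layers = ceil(166.3/0.083) = 2004
t = 2004 * 24.5 / 3600 = 13.6383 hrs


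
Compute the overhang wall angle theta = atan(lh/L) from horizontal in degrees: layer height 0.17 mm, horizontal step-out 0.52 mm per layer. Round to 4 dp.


angle = atan(0.17/0.52) = 18.1038 degrees


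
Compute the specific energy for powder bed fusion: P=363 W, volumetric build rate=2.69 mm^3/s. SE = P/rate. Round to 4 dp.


SE = 363 / 2.69 = 134.9442 J/mm^3


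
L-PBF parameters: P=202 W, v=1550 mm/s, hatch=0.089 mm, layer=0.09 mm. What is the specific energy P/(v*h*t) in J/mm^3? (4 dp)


Build rate = 1550 * 0.089 * 0.09 = 12.4155 mm^3/s
SE = 202 / 12.4155 = 16.27 J/mm^3


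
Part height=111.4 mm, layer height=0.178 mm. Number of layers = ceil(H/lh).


Layers = ceil(111.4/0.178) = 626


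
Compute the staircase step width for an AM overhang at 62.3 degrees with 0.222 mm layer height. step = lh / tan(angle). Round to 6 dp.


step = 0.222 / tan(62.3) = 0.116553 mm


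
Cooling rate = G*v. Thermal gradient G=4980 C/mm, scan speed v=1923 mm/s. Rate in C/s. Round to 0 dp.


CR = 4980 * 1923 = 9576540 C/s


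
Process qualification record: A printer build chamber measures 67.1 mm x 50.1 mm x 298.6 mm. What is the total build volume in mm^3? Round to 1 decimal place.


V = 67.1 * 50.1 * 298.6 = 1003806.6 mm^3


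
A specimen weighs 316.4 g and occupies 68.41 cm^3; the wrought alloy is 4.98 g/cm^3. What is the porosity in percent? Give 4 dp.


rho_part = 316.4 / 68.41 = 4.62505482 g/cm^3
Porosity = (1 - 4.62505482/4.98)*100 = 7.1274 %


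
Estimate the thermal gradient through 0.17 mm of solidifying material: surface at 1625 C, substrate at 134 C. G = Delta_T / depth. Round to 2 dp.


G = (1625-134)/0.17 = 8770.59 C/mm


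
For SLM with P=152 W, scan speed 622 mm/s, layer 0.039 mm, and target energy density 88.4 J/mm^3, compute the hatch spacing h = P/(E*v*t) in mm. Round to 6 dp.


h = 152 / (88.4*622*0.039) = 0.070882 mm


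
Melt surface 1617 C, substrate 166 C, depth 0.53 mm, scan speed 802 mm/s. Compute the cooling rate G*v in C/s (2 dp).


G = (1617-166)/0.53 = 2737.73584906 C/mm
CR = 2737.73584906 * 802 = 2195664.15 C/s


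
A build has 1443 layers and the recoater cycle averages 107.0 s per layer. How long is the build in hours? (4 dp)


t = 1443 * 107.0 / 3600 = 42.8892 hrs


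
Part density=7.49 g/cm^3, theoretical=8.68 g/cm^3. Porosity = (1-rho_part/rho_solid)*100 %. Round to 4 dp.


Porosity = (1-7.49/8.68)*100 = 13.7097 %


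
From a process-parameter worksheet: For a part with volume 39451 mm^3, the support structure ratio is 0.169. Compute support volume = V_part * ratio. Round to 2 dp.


V_support = 39451 * 0.169 = 6667.22 mm^3


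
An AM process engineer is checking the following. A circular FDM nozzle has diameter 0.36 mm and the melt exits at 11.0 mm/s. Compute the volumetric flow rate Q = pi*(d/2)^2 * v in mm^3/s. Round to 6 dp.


A = pi*(0.36/2)^2 = 0.1017876 mm^2
Q = 0.1017876 * 11.0 = 1.119664 mm^3/s


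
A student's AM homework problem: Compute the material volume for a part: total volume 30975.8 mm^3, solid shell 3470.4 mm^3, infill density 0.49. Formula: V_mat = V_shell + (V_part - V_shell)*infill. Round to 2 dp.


V_infill = (30975.8 - 3470.4) * 0.49 = 13477.65
V_total = 3470.4 + 13477.65 = 16948.05 mm^3


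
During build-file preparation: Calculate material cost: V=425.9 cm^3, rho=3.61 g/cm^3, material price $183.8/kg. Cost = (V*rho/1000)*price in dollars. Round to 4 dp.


Mass = 425.9*3.61/1000 = 1.537499 kg
Cost = 1.537499 * 183.8 = 282.5923 $


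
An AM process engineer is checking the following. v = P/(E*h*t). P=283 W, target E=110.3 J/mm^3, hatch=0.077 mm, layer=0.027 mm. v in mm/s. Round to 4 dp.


v = 283 / (110.3*0.077*0.027) = 1234.1173 mm/s


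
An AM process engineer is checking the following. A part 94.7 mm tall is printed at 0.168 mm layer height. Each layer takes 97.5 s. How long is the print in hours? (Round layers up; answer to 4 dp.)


Layers = ceil(94.7/0.168) = 564
t = 564 * 97.5 / 3600 = 15.275 hrs


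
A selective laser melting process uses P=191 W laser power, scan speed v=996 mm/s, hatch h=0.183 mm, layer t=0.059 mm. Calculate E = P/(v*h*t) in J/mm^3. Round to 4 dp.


E = 191 / (996*0.183*0.059) = 17.7611 J/mm^3


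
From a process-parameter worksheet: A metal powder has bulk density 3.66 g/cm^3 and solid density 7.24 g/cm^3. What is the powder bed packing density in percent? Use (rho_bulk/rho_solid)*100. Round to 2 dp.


Packing = (3.66/7.24)*100 = 50.55 %


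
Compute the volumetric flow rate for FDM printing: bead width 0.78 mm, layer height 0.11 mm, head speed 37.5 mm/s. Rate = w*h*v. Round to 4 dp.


Rate = 0.78 * 0.11 * 37.5 = 3.2175 mm^3/s


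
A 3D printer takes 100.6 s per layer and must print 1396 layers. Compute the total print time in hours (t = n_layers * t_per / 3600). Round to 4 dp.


t = 1396 * 100.6 / 3600 = 39.0104 hrs


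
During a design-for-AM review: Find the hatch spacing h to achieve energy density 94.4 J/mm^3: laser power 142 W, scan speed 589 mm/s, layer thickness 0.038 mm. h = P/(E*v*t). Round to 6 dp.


h = 142 / (94.4*589*0.038) = 0.067207 mm


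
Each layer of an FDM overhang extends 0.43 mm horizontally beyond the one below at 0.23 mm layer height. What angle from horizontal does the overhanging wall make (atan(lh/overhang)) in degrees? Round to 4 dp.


angle = atan(0.23/0.43) = 28.1416 degrees


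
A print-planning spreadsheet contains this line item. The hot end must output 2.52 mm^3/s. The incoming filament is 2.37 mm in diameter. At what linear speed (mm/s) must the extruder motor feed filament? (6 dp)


A = pi*(2.37/2)^2 = 4.411503
v = 2.52 / 4.411503 = 0.571234 mm/s


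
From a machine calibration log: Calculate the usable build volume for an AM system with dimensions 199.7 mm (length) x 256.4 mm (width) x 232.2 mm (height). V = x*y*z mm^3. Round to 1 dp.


V = 199.7 * 256.4 * 232.2 = 11889355.2 mm^3


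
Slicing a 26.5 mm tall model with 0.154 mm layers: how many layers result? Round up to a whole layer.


Layers = ceil(26.5/0.154) = 173


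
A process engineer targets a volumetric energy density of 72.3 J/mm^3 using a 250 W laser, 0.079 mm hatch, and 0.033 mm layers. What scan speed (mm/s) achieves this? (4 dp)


v = 250 / (72.3*0.079*0.033) = 1326.3578 mm/s


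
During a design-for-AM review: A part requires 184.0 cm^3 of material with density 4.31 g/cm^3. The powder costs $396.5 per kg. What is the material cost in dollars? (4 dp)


Mass = 184.0*4.31/1000 = 0.79304 kg
Cost = 0.79304 * 396.5 = 314.4404 $


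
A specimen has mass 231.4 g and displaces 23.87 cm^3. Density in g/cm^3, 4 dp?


rho = 231.4 / 23.87 = 9.6942 g/cm^3


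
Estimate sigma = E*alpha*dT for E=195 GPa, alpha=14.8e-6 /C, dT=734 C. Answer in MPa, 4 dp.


sigma = 195*1000 * 14.8e-6 * 734 = 2118.324 MPa


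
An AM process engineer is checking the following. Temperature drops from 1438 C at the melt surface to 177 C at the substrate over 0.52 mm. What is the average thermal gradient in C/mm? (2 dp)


G = (1438-177)/0.52 = 2425.0 C/mm


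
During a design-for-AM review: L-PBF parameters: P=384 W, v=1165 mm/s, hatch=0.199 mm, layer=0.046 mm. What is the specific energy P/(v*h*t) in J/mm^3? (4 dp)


Build rate = 1165 * 0.199 * 0.046 = 10.66441 mm^3/s
SE = 384 / 10.66441 = 36.0076 J/mm^3


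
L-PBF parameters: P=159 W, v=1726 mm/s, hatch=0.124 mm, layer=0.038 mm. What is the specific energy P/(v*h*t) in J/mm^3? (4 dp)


Build rate = 1726 * 0.124 * 0.038 = 8.132912 mm^3/s
SE = 159 / 8.132912 = 19.5502 J/mm^3


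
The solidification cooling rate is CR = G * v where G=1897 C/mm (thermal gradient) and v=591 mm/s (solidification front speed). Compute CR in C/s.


CR = 1897 * 591 = 1121127 C/s


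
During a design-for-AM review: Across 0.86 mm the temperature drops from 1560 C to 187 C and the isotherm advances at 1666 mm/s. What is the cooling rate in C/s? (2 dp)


G = (1560-187)/0.86 = 1596.51162791 C/mm
CR = 1596.51162791 * 1666 = 2659788.37 C/s


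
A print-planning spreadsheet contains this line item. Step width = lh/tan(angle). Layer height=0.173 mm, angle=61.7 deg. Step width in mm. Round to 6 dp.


step = 0.173 / tan(61.7) = 0.093151 mm


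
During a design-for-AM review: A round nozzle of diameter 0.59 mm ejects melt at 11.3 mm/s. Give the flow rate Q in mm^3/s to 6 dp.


A = pi*(0.59/2)^2 = 0.2733971 mm^2
Q = 0.2733971 * 11.3 = 3.089387 mm^3/s


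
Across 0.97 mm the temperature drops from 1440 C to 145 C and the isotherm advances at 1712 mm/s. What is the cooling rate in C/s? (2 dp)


G = (1440-145)/0.97 = 1335.05154639 C/mm
CR = 1335.05154639 * 1712 = 2285608.25 C/s


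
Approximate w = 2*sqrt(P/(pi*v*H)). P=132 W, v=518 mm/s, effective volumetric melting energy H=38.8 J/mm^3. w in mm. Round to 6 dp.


w = 2*sqrt(132/(pi*518*38.8)) = 0.091445 mm


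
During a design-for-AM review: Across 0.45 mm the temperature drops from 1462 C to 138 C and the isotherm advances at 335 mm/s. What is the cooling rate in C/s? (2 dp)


G = (1462-138)/0.45 = 2942.22222222 C/mm
CR = 2942.22222222 * 335 = 985644.44 C/s


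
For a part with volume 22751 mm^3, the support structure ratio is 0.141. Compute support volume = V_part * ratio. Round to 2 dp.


V_support = 22751 * 0.141 = 3207.89 mm^3


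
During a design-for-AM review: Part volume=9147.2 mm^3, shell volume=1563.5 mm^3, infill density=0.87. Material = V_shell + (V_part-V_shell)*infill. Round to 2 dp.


V_infill = (9147.2 - 1563.5) * 0.87 = 6597.82
V_total = 1563.5 + 6597.82 = 8161.32 mm^3


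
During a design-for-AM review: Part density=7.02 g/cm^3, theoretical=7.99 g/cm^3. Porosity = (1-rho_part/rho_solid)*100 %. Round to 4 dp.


Porosity = (1-7.02/7.99)*100 = 12.1402 %


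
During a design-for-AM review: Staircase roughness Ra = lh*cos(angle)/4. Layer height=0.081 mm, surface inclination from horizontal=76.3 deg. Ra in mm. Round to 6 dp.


Ra = 0.081 * cos(76.3) / 4 = 0.004796 mm


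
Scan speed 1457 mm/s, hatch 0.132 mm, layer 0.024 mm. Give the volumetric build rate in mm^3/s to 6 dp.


Rate = 1457 * 0.132 * 0.024 = 4.615776 mm^3/s


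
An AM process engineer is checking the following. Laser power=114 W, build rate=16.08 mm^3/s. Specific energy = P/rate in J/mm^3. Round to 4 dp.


SE = 114 / 16.08 = 7.0896 J/mm^3


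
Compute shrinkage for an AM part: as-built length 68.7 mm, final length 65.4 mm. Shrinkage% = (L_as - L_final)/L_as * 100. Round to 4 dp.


Shrinkage = ((68.7-65.4)/68.7)*100 = 4.8035 %


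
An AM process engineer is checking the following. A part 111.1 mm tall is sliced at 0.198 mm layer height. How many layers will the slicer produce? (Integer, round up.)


Layers = ceil(111.1/0.198) = 562


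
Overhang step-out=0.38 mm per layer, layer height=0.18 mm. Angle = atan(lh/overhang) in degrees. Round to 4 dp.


angle = atan(0.18/0.38) = 25.3462 degrees


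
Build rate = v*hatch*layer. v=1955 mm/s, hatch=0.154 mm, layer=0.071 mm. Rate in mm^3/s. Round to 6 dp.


Rate = 1955 * 0.154 * 0.071 = 21.37597 mm^3/s


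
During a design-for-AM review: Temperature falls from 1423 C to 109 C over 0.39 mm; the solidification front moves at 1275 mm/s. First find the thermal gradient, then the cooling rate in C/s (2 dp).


G = (1423-109)/0.39 = 3369.23076923 C/mm
CR = 3369.23076923 * 1275 = 4295769.23 C/s


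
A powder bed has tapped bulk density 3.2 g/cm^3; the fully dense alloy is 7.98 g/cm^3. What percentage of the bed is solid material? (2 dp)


Packing = (3.2/7.98)*100 = 40.1 %


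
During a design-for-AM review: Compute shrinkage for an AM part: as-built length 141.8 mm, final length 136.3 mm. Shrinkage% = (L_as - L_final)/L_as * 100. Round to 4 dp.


Shrinkage = ((141.8-136.3)/141.8)*100 = 3.8787 %


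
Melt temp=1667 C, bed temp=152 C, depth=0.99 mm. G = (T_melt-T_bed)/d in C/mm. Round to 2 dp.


G = (1667-152)/0.99 = 1530.3 C/mm


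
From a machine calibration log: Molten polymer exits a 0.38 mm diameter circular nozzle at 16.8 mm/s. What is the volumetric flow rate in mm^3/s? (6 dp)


A = pi*(0.38/2)^2 = 0.11341149 mm^2
Q = 0.11341149 * 16.8 = 1.905313 mm^3/s


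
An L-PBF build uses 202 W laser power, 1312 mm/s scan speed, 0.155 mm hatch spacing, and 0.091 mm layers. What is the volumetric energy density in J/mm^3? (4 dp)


E = 202 / (1312*0.155*0.091) = 10.9155 J/mm^3


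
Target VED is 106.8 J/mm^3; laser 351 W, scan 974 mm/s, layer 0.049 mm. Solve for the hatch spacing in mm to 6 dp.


h = 351 / (106.8*974*0.049) = 0.068862 mm


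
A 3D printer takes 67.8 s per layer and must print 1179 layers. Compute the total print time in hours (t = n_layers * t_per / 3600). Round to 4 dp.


t = 1179 * 67.8 / 3600 = 22.2045 hrs


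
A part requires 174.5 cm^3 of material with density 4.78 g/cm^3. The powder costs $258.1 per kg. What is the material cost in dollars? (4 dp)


Mass = 174.5*4.78/1000 = 0.83411 kg
Cost = 0.83411 * 258.1 = 215.2838 $


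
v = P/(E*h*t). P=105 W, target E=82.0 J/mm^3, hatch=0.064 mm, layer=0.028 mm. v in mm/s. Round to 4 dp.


v = 105 / (82.0*0.064*0.028) = 714.5579 mm/s


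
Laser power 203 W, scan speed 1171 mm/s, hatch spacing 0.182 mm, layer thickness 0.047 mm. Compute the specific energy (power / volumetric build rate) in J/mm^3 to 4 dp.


Build rate = 1171 * 0.182 * 0.047 = 10.016734 mm^3/s
SE = 203 / 10.016734 = 20.2661 J/mm^3


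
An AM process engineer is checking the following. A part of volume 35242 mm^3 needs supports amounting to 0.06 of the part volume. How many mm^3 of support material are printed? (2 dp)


V_support = 35242 * 0.06 = 2114.52 mm^3


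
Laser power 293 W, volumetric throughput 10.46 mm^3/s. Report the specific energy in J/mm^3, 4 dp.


SE = 293 / 10.46 = 28.0115 J/mm^3


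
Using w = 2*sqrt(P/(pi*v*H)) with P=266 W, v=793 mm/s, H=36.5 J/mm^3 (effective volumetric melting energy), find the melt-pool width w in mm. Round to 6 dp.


w = 2*sqrt(266/(pi*793*36.5)) = 0.108171 mm


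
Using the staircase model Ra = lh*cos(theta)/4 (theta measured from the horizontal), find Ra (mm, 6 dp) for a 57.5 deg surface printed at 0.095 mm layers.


Ra = 0.095 * cos(57.5) / 4 = 0.012761 mm


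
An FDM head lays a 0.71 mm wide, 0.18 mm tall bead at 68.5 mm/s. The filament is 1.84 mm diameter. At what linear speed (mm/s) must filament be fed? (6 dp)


Q = 0.71 * 0.18 * 68.5 = 8.7543 mm^3/s
A_fil = pi*(1.84/2)^2 = 2.65904402 mm^2
v_feed = 8.7543 / 2.65904402 = 3.292273 mm/s


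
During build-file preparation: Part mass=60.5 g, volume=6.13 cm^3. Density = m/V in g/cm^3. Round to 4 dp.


rho = 60.5 / 6.13 = 9.8695 g/cm^3


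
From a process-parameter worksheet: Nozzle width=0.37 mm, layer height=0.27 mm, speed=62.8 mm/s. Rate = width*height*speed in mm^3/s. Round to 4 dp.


Rate = 0.37 * 0.27 * 62.8 = 6.2737 mm^3/s


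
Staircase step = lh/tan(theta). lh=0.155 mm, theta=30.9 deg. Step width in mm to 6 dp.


step = 0.155 / tan(30.9) = 0.258986 mm


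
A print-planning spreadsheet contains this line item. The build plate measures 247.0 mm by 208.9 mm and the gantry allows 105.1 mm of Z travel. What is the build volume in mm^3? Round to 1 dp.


V = 247.0 * 208.9 * 105.1 = 5422981.3 mm^3


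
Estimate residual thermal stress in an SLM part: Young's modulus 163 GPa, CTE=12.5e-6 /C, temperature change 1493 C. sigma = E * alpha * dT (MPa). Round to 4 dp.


sigma = 163*1000 * 12.5e-6 * 1493 = 3041.9875 MPa


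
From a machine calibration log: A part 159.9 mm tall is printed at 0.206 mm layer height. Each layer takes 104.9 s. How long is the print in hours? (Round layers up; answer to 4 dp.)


Layers = ceil(159.9/0.206) = 777
t = 777 * 104.9 / 3600 = 22.6409 hrs


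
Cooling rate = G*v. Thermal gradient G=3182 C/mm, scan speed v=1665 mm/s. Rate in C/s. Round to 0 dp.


CR = 3182 * 1665 = 5298030 C/s


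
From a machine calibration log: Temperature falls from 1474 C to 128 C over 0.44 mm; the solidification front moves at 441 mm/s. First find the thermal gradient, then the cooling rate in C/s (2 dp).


G = (1474-128)/0.44 = 3059.09090909 C/mm
CR = 3059.09090909 * 441 = 1349059.09 C/s


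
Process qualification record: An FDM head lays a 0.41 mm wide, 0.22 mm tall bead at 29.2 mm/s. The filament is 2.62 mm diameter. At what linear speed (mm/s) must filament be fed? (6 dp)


Q = 0.41 * 0.22 * 29.2 = 2.63384 mm^3/s
A_fil = pi*(2.62/2)^2 = 5.39128715 mm^2
v_feed = 2.63384 / 5.39128715 = 0.488536 mm/s


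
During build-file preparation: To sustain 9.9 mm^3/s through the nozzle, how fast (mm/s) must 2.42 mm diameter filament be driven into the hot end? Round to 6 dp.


A = pi*(2.42/2)^2 = 4.599606
v = 9.9 / 4.599606 = 2.152358 mm/s


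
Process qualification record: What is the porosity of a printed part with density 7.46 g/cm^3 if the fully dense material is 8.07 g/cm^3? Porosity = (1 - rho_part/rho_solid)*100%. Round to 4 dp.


Porosity = (1-7.46/8.07)*100 = 7.5589 %


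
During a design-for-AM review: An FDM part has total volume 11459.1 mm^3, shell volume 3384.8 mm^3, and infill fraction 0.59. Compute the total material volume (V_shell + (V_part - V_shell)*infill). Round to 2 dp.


V_infill = (11459.1 - 3384.8) * 0.59 = 4763.84
V_total = 3384.8 + 4763.84 = 8148.64 mm^3


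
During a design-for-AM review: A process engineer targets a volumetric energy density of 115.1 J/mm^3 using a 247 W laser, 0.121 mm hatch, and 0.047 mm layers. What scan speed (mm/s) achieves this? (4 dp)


v = 247 / (115.1*0.121*0.047) = 377.3448 mm/s


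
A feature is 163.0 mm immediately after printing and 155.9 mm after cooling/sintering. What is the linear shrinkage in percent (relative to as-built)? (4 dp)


Shrinkage = ((163.0-155.9)/163.0)*100 = 4.3558 %


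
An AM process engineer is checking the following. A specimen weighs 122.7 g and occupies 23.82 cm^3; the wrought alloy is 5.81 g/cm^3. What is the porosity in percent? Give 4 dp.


rho_part = 122.7 / 23.82 = 5.1511335 g/cm^3
Porosity = (1 - 5.1511335/5.81)*100 = 11.3402 %


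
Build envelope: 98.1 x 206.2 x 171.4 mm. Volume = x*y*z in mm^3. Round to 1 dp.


V = 98.1 * 206.2 * 171.4 = 3467116.9 mm^3


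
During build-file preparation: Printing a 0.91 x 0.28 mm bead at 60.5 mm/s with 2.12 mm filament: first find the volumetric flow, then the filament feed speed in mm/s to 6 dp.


Q = 0.91 * 0.28 * 60.5 = 15.4154 mm^3/s
A_fil = pi*(2.12/2)^2 = 3.52989351 mm^2
v_feed = 15.4154 / 3.52989351 = 4.367101 mm/s


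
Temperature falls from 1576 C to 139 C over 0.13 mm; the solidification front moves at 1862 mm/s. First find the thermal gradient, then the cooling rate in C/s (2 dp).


G = (1576-139)/0.13 = 11053.84615385 C/mm
CR = 11053.84615385 * 1862 = 20582261.54 C/s


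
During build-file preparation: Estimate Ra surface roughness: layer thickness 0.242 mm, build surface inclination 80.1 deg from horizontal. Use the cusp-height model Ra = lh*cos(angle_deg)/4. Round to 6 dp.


Ra = 0.242 * cos(80.1) / 4 = 0.010402 mm


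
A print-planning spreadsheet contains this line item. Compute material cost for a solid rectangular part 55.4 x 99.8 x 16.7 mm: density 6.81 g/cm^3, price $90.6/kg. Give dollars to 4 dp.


V = 55.4 * 99.8 * 16.7 = 92332.964 mm^3 = 92.332964 cm^3
Mass = 92.332964 * 6.81 / 1000 = 0.62878748 kg
Cost = 0.62878748 * 90.6 = 56.9681 $


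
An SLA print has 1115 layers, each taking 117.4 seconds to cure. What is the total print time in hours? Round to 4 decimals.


t = 1115 * 117.4 / 3600 = 36.3614 hrs


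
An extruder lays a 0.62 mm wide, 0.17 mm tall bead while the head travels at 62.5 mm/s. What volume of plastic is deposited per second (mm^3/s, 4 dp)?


Rate = 0.62 * 0.17 * 62.5 = 6.5875 mm^3/s


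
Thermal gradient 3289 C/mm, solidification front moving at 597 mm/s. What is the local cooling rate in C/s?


CR = 3289 * 597 = 1963533 C/s


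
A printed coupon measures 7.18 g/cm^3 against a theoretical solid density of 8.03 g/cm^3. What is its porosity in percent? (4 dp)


Porosity = (1-7.18/8.03)*100 = 10.5853 %


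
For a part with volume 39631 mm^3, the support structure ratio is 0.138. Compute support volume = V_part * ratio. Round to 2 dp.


V_support = 39631 * 0.138 = 5469.08 mm^3


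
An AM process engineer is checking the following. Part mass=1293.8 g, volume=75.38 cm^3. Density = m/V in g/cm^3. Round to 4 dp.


rho = 1293.8 / 75.38 = 17.1637 g/cm^3


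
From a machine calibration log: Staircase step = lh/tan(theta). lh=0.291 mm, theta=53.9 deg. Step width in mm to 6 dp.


step = 0.291 / tan(53.9) = 0.212201 mm


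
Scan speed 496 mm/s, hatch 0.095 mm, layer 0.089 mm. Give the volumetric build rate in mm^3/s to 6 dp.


Rate = 496 * 0.095 * 0.089 = 4.19368 mm^3/s


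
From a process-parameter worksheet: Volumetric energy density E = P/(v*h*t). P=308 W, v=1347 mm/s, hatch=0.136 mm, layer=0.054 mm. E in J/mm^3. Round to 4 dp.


E = 308 / (1347*0.136*0.054) = 31.1351 J/mm^3


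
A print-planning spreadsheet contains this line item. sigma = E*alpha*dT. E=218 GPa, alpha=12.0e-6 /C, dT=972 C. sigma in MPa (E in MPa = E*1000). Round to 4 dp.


sigma = 218*1000 * 12.0e-6 * 972 = 2542.752 MPa


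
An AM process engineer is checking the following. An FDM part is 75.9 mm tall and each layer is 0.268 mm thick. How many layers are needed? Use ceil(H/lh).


Layers = ceil(75.9/0.268) = 284


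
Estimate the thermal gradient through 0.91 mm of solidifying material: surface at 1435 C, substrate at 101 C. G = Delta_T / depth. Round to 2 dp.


G = (1435-101)/0.91 = 1465.93 C/mm


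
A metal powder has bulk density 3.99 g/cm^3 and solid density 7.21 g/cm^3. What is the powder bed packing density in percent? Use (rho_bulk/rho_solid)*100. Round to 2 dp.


Packing = (3.99/7.21)*100 = 55.34 %


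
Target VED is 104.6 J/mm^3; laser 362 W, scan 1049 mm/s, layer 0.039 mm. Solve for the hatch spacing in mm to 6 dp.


h = 362 / (104.6*1049*0.039) = 0.084593 mm


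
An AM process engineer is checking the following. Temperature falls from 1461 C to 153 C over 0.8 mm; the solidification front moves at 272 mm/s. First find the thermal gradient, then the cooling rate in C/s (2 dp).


G = (1461-153)/0.8 = 1635.0 C/mm
CR = 1635.0 * 272 = 444720.0 C/s


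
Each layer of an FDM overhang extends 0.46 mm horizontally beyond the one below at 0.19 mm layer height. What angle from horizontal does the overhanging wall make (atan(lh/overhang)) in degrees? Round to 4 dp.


angle = atan(0.19/0.46) = 22.4428 degrees


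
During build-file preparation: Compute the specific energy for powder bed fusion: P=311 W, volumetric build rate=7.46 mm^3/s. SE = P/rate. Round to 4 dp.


SE = 311 / 7.46 = 41.689 J/mm^3


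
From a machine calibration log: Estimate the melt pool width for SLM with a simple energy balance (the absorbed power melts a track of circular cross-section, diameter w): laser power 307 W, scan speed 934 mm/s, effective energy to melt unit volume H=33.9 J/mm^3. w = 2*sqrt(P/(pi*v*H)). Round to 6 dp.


w = 2*sqrt(307/(pi*934*33.9)) = 0.111109 mm


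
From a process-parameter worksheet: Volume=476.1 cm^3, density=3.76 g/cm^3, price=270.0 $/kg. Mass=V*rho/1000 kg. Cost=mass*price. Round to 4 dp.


Mass = 476.1*3.76/1000 = 1.790136 kg
Cost = 1.790136 * 270.0 = 483.3367 $


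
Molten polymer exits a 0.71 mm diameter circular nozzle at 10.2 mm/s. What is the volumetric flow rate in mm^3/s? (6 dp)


A = pi*(0.71/2)^2 = 0.39591921 mm^2
Q = 0.39591921 * 10.2 = 4.038376 mm^3/s


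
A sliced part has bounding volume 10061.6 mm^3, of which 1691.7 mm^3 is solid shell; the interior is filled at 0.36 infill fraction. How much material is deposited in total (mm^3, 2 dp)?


V_infill = (10061.6 - 1691.7) * 0.36 = 3013.16
V_total = 1691.7 + 3013.16 = 4704.86 mm^3


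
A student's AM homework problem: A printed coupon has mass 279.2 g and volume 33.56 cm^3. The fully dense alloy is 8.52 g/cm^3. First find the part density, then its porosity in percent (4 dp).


rho_part = 279.2 / 33.56 = 8.31942789 g/cm^3
Porosity = (1 - 8.31942789/8.52)*100 = 2.3541 %


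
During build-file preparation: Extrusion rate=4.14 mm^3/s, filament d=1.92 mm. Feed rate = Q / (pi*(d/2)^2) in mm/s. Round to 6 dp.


A = pi*(1.92/2)^2 = 2.895292
v = 4.14 / 2.895292 = 1.429908 mm/s


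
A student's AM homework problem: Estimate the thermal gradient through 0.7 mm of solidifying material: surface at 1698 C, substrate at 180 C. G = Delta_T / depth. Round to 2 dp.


G = (1698-180)/0.7 = 2168.57 C/mm


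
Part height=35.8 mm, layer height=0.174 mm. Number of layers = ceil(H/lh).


Layers = ceil(35.8/0.174) = 206


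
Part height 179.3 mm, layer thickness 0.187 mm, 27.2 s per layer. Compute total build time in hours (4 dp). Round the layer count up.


Layers = ceil(179.3/0.187) = 959
t = 959 * 27.2 / 3600 = 7.2458 hrs


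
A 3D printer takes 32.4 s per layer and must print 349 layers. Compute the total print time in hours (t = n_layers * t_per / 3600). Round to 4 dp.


t = 349 * 32.4 / 3600 = 3.141 hrs


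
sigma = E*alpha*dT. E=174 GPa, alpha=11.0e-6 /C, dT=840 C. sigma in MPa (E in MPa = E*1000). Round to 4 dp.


sigma = 174*1000 * 11.0e-6 * 840 = 1607.76 MPa


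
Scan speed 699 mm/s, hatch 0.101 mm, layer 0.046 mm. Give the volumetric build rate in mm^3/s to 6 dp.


Rate = 699 * 0.101 * 0.046 = 3.247554 mm^3/s


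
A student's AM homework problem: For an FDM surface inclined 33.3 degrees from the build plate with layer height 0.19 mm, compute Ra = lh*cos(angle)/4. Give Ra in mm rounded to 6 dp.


Ra = 0.19 * cos(33.3) / 4 = 0.039701 mm


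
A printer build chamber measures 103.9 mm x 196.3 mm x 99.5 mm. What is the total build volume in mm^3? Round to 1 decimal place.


V = 103.9 * 196.3 * 99.5 = 2029359.2 mm^3


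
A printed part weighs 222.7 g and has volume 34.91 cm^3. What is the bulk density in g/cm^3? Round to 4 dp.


rho = 222.7 / 34.91 = 6.3793 g/cm^3


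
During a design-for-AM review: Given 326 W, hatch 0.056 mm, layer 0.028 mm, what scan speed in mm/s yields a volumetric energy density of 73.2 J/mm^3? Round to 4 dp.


v = 326 / (73.2*0.056*0.028) = 2840.2755 mm/s


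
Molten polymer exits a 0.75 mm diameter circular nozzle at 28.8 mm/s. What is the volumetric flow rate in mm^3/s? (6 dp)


A = pi*(0.75/2)^2 = 0.44178647 mm^2
Q = 0.44178647 * 28.8 = 12.72345 mm^3/s


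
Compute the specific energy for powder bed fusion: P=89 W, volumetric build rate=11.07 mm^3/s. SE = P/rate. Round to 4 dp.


SE = 89 / 11.07 = 8.0397 J/mm^3


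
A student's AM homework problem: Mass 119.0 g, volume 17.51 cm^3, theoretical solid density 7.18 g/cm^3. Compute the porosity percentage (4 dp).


rho_part = 119.0 / 17.51 = 6.7961165 g/cm^3
Porosity = (1 - 6.7961165/7.18)*100 = 5.3466 %


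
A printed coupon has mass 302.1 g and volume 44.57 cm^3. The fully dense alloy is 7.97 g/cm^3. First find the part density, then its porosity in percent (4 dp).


rho_part = 302.1 / 44.57 = 6.77810186 g/cm^3
Porosity = (1 - 6.77810186/7.97)*100 = 14.9548 %


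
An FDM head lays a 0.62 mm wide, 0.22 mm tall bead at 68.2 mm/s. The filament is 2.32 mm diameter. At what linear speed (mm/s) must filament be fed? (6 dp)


Q = 0.62 * 0.22 * 68.2 = 9.30248 mm^3/s
A_fil = pi*(2.32/2)^2 = 4.22732707 mm^2
v_feed = 9.30248 / 4.22732707 = 2.200558 mm/s


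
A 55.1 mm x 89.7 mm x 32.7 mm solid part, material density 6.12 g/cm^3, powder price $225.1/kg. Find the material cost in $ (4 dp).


V = 55.1 * 89.7 * 32.7 = 161618.769 mm^3 = 161.618769 cm^3
Mass = 161.618769 * 6.12 / 1000 = 0.98910687 kg
Cost = 0.98910687 * 225.1 = 222.648 $


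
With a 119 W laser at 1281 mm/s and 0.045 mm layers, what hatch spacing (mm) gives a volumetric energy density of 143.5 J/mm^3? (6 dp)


h = 119 / (143.5*1281*0.045) = 0.014386 mm


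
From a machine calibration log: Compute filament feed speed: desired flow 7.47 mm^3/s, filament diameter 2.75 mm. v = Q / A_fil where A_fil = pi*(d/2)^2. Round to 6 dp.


A = pi*(2.75/2)^2 = 5.939574
v = 7.47 / 5.939574 = 1.257666 mm/s


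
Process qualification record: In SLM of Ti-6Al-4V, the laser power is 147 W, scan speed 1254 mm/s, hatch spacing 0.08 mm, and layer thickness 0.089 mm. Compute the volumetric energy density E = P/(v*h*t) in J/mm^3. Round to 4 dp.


E = 147 / (1254*0.08*0.089) = 16.4642 J/mm^3


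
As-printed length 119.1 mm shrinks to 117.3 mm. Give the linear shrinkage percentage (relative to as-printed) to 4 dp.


Shrinkage = ((119.1-117.3)/119.1)*100 = 1.5113 %


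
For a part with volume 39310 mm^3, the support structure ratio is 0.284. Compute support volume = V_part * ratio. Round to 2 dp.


V_support = 39310 * 0.284 = 11164.04 mm^3


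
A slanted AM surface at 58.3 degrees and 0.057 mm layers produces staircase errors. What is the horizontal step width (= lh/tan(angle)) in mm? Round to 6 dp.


step = 0.057 / tan(58.3) = 0.035204 mm


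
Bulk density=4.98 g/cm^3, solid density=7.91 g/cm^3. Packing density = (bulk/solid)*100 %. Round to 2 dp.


Packing = (4.98/7.91)*100 = 62.96 %


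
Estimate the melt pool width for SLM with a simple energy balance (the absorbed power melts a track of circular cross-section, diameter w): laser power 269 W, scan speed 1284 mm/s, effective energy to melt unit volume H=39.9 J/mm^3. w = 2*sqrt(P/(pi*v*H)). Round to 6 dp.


w = 2*sqrt(269/(pi*1284*39.9)) = 0.081764 mm


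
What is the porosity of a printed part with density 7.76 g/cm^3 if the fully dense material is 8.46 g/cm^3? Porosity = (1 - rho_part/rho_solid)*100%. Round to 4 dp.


Porosity = (1-7.76/8.46)*100 = 8.2742 %


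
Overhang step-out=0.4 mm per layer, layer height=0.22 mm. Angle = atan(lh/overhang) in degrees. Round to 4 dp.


angle = atan(0.22/0.4) = 28.8108 degrees


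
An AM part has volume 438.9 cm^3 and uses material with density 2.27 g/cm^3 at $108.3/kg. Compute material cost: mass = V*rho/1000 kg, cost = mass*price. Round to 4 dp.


Mass = 438.9*2.27/1000 = 0.996303 kg
Cost = 0.996303 * 108.3 = 107.8996 $


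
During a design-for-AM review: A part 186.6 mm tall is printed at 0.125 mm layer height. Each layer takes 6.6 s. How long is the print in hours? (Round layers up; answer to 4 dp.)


Layers = ceil(186.6/0.125) = 1493
t = 1493 * 6.6 / 3600 = 2.7372 hrs


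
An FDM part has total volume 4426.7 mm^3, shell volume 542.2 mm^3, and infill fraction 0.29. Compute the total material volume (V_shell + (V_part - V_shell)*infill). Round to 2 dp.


V_infill = (4426.7 - 542.2) * 0.29 = 1126.51
V_total = 542.2 + 1126.51 = 1668.71 mm^3


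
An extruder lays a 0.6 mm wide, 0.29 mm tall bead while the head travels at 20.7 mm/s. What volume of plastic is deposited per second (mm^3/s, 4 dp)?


Rate = 0.6 * 0.29 * 20.7 = 3.6018 mm^3/s


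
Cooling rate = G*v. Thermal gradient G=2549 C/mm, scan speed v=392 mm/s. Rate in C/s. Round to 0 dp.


CR = 2549 * 392 = 999208 C/s
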